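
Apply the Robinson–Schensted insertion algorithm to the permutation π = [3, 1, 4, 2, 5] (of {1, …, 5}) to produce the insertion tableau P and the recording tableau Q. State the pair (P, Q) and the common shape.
P = [1, 2, 5] / [3, 4];  Q = [1, 3, 5] / [2, 4];  common shape = (3, 2)

Row-insert the values π_1, π_2, … into P one at a time, bumping the leftmost entry strictly greater than the inserted value down to the next row. The recording tableau Q records, in position (i, j), the step at which that cell was added to P.
  Insert 3 (step 1): P = [3];  Q = [1]
  Insert 1 (step 2): P = [1] / [3];  Q = [1] / [2]
  Insert 4 (step 3): P = [1, 4] / [3];  Q = [1, 3] / [2]
  Insert 2 (step 4): P = [1, 2] / [3, 4];  Q = [1, 3] / [2, 4]
  Insert 5 (step 5): P = [1, 2, 5] / [3, 4];  Q = [1, 3, 5] / [2, 4]
Final shape: (3, 2).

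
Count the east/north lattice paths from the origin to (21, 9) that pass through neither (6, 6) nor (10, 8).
Number of paths = 13194390

Inclusion–exclusion. Total paths: C(30, 21) = 14307150. Through P₁: C(12, 6)·C(18, 15) = 753984. Through P₂: C(18, 10)·C(12, 11) = 525096. Since P₁ is strictly southwest of P₂, a monotone path through both must visit P₁ then P₂; paths through both = C(12, 6)·C(6, 4)·C(12, 11) = 166320. Avoid both = 14307150 − 753984 − 525096 + 166320 = 13194390.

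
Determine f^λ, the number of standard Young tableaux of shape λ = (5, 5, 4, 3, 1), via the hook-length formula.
# SYT of shape (5, 5, 4, 3, 1) = 5105100

Hook-length formula: f^λ = n! / Π hook(c), product over all cells c of the Young diagram. For λ = (5, 5, 4, 3, 1), n = 18 boxes. Hook lengths by row (left-to-right, top-to-bottom): [9, 7, 6, 4, 2]; [8, 6, 5, 3, 1]; [6, 4, 3, 1]; [4, 2, 1]; [1]. Product of hooks = 1254113280. So f^λ = 18! / 1254113280 = 6402373705728000 / 1254113280 = 5105100.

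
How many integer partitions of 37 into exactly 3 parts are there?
p(37, 3 parts) = 114

Partitions of n into exactly k parts are in bijection with partitions of n − k into at most k parts (subtract 1 from each part). So p(37, exactly 3) = p(34, parts ≤ 3). Computing via the recurrence p(m, j) = p(m, j−1) + p(m−j, j) gives 114.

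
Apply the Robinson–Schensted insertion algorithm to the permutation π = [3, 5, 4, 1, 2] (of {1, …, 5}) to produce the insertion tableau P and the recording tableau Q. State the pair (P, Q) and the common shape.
P = [1, 2] / [3, 4] / [5];  Q = [1, 2] / [3, 5] / [4];  common shape = (2, 2, 1)

Row-insert the values π_1, π_2, … into P one at a time, bumping the leftmost entry strictly greater than the inserted value down to the next row. The recording tableau Q records, in position (i, j), the step at which that cell was added to P.
  Insert 3 (step 1): P = [3];  Q = [1]
  Insert 5 (step 2): P = [3, 5];  Q = [1, 2]
  Insert 4 (step 3): P = [3, 4] / [5];  Q = [1, 2] / [3]
  Insert 1 (step 4): P = [1, 4] / [3] / [5];  Q = [1, 2] / [3] / [4]
  Insert 2 (step 5): P = [1, 2] / [3, 4] / [5];  Q = [1, 2] / [3, 5] / [4]
Final shape: (2, 2, 1).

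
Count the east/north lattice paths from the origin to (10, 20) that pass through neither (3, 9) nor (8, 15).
Number of paths = 14881581

Inclusion–exclusion. Total paths: C(30, 10) = 30045015. Through P₁: C(12, 3)·C(18, 7) = 7001280. Through P₂: C(23, 8)·C(7, 2) = 10296594. Since P₁ is strictly southwest of P₂, a monotone path through both must visit P₁ then P₂; paths through both = C(12, 3)·C(11, 5)·C(7, 2) = 2134440. Avoid both = 30045015 − 7001280 − 10296594 + 2134440 = 14881581.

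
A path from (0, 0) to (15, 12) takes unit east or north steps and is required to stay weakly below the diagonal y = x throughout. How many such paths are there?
Number of paths = 4345965

By the reflection principle (André's argument), the number of monotone paths to (15, 12) with n ≤ m that never go above y = x is C(27, 15) − C(27, 16) = 17383860 − 13037895 = 4345965.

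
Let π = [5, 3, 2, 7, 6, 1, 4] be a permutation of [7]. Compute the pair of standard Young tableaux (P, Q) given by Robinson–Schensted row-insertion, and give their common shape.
P = [1, 4] / [2, 6] / [3, 7] / [5];  Q = [1, 4] / [2, 5] / [3, 7] / [6];  common shape = (2, 2, 2, 1)

Row-insert the values π_1, π_2, … into P one at a time, bumping the leftmost entry strictly greater than the inserted value down to the next row. The recording tableau Q records, in position (i, j), the step at which that cell was added to P.
  Insert 5 (step 1): P = [5];  Q = [1]
  Insert 3 (step 2): P = [3] / [5];  Q = [1] / [2]
  Insert 2 (step 3): P = [2] / [3] / [5];  Q = [1] / [2] / [3]
  Insert 7 (step 4): P = [2, 7] / [3] / [5];  Q = [1, 4] / [2] / [3]
  Insert 6 (step 5): P = [2, 6] / [3, 7] / [5];  Q = [1, 4] / [2, 5] / [3]
  Insert 1 (step 6): P = [1, 6] / [2, 7] / [3] / [5];  Q = [1, 4] / [2, 5] / [3] / [6]
  Insert 4 (step 7): P = [1, 4] / [2, 6] / [3, 7] / [5];  Q = [1, 4] / [2, 5] / [3, 7] / [6]
Final shape: (2, 2, 2, 1).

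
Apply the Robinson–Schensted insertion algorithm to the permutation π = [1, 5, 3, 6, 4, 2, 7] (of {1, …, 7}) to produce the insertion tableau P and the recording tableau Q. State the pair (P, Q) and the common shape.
P = [1, 2, 4, 7] / [3, 6] / [5];  Q = [1, 2, 4, 7] / [3, 5] / [6];  common shape = (4, 2, 1)

Row-insert the values π_1, π_2, … into P one at a time, bumping the leftmost entry strictly greater than the inserted value down to the next row. The recording tableau Q records, in position (i, j), the step at which that cell was added to P.
  Insert 1 (step 1): P = [1];  Q = [1]
  Insert 5 (step 2): P = [1, 5];  Q = [1, 2]
  Insert 3 (step 3): P = [1, 3] / [5];  Q = [1, 2] / [3]
  Insert 6 (step 4): P = [1, 3, 6] / [5];  Q = [1, 2, 4] / [3]
  Insert 4 (step 5): P = [1, 3, 4] / [5, 6];  Q = [1, 2, 4] / [3, 5]
  Insert 2 (step 6): P = [1, 2, 4] / [3, 6] / [5];  Q = [1, 2, 4] / [3, 5] / [6]
  Insert 7 (step 7): P = [1, 2, 4, 7] / [3, 6] / [5];  Q = [1, 2, 4, 7] / [3, 5] / [6]
Final shape: (4, 2, 1).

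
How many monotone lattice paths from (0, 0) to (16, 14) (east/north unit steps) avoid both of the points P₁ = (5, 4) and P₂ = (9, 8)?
Number of paths = 74399619

Inclusion–exclusion. Total paths: C(30, 16) = 145422675. Through P₁: C(9, 5)·C(21, 11) = 44442216. Through P₂: C(17, 9)·C(13, 7) = 41715960. Since P₁ is strictly southwest of P₂, a monotone path through both must visit P₁ then P₂; paths through both = C(9, 5)·C(8, 4)·C(13, 7) = 15135120. Avoid both = 145422675 − 44442216 − 41715960 + 15135120 = 74399619.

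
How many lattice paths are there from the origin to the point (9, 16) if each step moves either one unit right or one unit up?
Number of paths = 2042975

A monotone lattice path from (0, 0) to (9, 16) consists of 9 east steps and 16 north steps in some order, so it is determined by which 9 of the 25 steps are east. The count is C(25, 9) = 2042975.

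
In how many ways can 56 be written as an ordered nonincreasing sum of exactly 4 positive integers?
p(56, 4 parts) = 1285

Partitions of n into exactly k parts are in bijection with partitions of n − k into at most k parts (subtract 1 from each part). So p(56, exactly 4) = p(52, parts ≤ 4). Computing via the recurrence p(m, j) = p(m, j−1) + p(m−j, j) gives 1285.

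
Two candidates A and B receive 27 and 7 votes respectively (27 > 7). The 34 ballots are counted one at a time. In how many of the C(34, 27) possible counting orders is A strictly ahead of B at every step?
Strict-lead orderings = 3164480

Total orderings of the 34 votes with 27 for A: C(34, 27) = 5379616. By the Bertrand ballot formula (Cycle Lemma / reflection principle), the number of orderings in which A is strictly ahead of B throughout is (p − q)/(p + q) · C(p + q, p) = (27 − 7)/(27 + 7) · 5379616 = 3164480.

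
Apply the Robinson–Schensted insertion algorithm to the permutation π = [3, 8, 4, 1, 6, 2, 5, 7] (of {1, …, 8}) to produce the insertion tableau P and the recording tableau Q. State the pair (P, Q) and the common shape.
P = [1, 2, 5, 7] / [3, 4, 6] / [8];  Q = [1, 2, 5, 8] / [3, 6, 7] / [4];  common shape = (4, 3, 1)

Row-insert the values π_1, π_2, … into P one at a time, bumping the leftmost entry strictly greater than the inserted value down to the next row. The recording tableau Q records, in position (i, j), the step at which that cell was added to P.
  Insert 3 (step 1): P = [3];  Q = [1]
  Insert 8 (step 2): P = [3, 8];  Q = [1, 2]
  Insert 4 (step 3): P = [3, 4] / [8];  Q = [1, 2] / [3]
  Insert 1 (step 4): P = [1, 4] / [3] / [8];  Q = [1, 2] / [3] / [4]
  Insert 6 (step 5): P = [1, 4, 6] / [3] / [8];  Q = [1, 2, 5] / [3] / [4]
  Insert 2 (step 6): P = [1, 2, 6] / [3, 4] / [8];  Q = [1, 2, 5] / [3, 6] / [4]
  Insert 5 (step 7): P = [1, 2, 5] / [3, 4, 6] / [8];  Q = [1, 2, 5] / [3, 6, 7] / [4]
  Insert 7 (step 8): P = [1, 2, 5, 7] / [3, 4, 6] / [8];  Q = [1, 2, 5, 8] / [3, 6, 7] / [4]
Final shape: (4, 3, 1).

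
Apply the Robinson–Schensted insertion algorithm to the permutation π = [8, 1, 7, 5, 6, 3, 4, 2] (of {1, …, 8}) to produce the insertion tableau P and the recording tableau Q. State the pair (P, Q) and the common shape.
P = [1, 2, 4] / [3, 6] / [5] / [7] / [8];  Q = [1, 3, 5] / [2, 7] / [4] / [6] / [8];  common shape = (3, 2, 1, 1, 1)

Row-insert the values π_1, π_2, … into P one at a time, bumping the leftmost entry strictly greater than the inserted value down to the next row. The recording tableau Q records, in position (i, j), the step at which that cell was added to P.
  Insert 8 (step 1): P = [8];  Q = [1]
  Insert 1 (step 2): P = [1] / [8];  Q = [1] / [2]
  Insert 7 (step 3): P = [1, 7] / [8];  Q = [1, 3] / [2]
  Insert 5 (step 4): P = [1, 5] / [7] / [8];  Q = [1, 3] / [2] / [4]
  Insert 6 (step 5): P = [1, 5, 6] / [7] / [8];  Q = [1, 3, 5] / [2] / [4]
  Insert 3 (step 6): P = [1, 3, 6] / [5] / [7] / [8];  Q = [1, 3, 5] / [2] / [4] / [6]
  Insert 4 (step 7): P = [1, 3, 4] / [5, 6] / [7] / [8];  Q = [1, 3, 5] / [2, 7] / [4] / [6]
  Insert 2 (step 8): P = [1, 2, 4] / [3, 6] / [5] / [7] / [8];  Q = [1, 3, 5] / [2, 7] / [4] / [6] / [8]
Final shape: (3, 2, 1, 1, 1).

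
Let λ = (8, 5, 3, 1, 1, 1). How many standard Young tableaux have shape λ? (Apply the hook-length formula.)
# SYT of shape (8, 5, 3, 1, 1, 1) = 27855520

Hook-length formula: f^λ = n! / Π hook(c), product over all cells c of the Young diagram. For λ = (8, 5, 3, 1, 1, 1), n = 19 boxes. Hook lengths by row (left-to-right, top-to-bottom): [13, 9, 8, 6, 5, 3, 2, 1]; [9, 5, 4, 2, 1]; [6, 2, 1]; [3]; [2]; [1]. Product of hooks = 4367001600. So f^λ = 19! / 4367001600 = 121645100408832000 / 4367001600 = 27855520.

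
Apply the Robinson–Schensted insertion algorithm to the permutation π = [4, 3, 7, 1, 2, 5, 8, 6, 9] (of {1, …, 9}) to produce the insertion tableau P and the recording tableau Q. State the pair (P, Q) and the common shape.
P = [1, 2, 5, 6, 9] / [3, 7, 8] / [4];  Q = [1, 3, 6, 7, 9] / [2, 5, 8] / [4];  common shape = (5, 3, 1)

Row-insert the values π_1, π_2, … into P one at a time, bumping the leftmost entry strictly greater than the inserted value down to the next row. The recording tableau Q records, in position (i, j), the step at which that cell was added to P.
  Insert 4 (step 1): P = [4];  Q = [1]
  Insert 3 (step 2): P = [3] / [4];  Q = [1] / [2]
  Insert 7 (step 3): P = [3, 7] / [4];  Q = [1, 3] / [2]
  Insert 1 (step 4): P = [1, 7] / [3] / [4];  Q = [1, 3] / [2] / [4]
  Insert 2 (step 5): P = [1, 2] / [3, 7] / [4];  Q = [1, 3] / [2, 5] / [4]
  Insert 5 (step 6): P = [1, 2, 5] / [3, 7] / [4];  Q = [1, 3, 6] / [2, 5] / [4]
  Insert 8 (step 7): P = [1, 2, 5, 8] / [3, 7] / [4];  Q = [1, 3, 6, 7] / [2, 5] / [4]
  Insert 6 (step 8): P = [1, 2, 5, 6] / [3, 7, 8] / [4];  Q = [1, 3, 6, 7] / [2, 5, 8] / [4]
  Insert 9 (step 9): P = [1, 2, 5, 6, 9] / [3, 7, 8] / [4];  Q = [1, 3, 6, 7, 9] / [2, 5, 8] / [4]
Final shape: (5, 3, 1).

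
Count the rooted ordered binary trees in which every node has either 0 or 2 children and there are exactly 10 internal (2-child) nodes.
C_10 = 16796

These full binary trees are counted by the Catalan number C_n = (1/(n + 1)) · C(2n, n). For n = 10: C_10 = (1/11) · C(20, 10) = 184756/11 = 16796.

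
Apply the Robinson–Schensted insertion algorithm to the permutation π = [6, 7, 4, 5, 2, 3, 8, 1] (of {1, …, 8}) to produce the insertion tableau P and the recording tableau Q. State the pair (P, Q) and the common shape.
P = [1, 3, 8] / [2, 5] / [4, 7] / [6];  Q = [1, 2, 7] / [3, 4] / [5, 6] / [8];  common shape = (3, 2, 2, 1)

Row-insert the values π_1, π_2, … into P one at a time, bumping the leftmost entry strictly greater than the inserted value down to the next row. The recording tableau Q records, in position (i, j), the step at which that cell was added to P.
  Insert 6 (step 1): P = [6];  Q = [1]
  Insert 7 (step 2): P = [6, 7];  Q = [1, 2]
  Insert 4 (step 3): P = [4, 7] / [6];  Q = [1, 2] / [3]
  Insert 5 (step 4): P = [4, 5] / [6, 7];  Q = [1, 2] / [3, 4]
  Insert 2 (step 5): P = [2, 5] / [4, 7] / [6];  Q = [1, 2] / [3, 4] / [5]
  Insert 3 (step 6): P = [2, 3] / [4, 5] / [6, 7];  Q = [1, 2] / [3, 4] / [5, 6]
  Insert 8 (step 7): P = [2, 3, 8] / [4, 5] / [6, 7];  Q = [1, 2, 7] / [3, 4] / [5, 6]
  Insert 1 (step 8): P = [1, 3, 8] / [2, 5] / [4, 7] / [6];  Q = [1, 2, 7] / [3, 4] / [5, 6] / [8]
Final shape: (3, 2, 2, 1).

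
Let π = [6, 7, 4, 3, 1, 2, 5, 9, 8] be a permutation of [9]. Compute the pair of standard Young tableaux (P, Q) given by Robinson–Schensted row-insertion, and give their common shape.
P = [1, 2, 5, 8] / [3, 7, 9] / [4] / [6];  Q = [1, 2, 7, 8] / [3, 6, 9] / [4] / [5];  common shape = (4, 3, 1, 1)

Row-insert the values π_1, π_2, … into P one at a time, bumping the leftmost entry strictly greater than the inserted value down to the next row. The recording tableau Q records, in position (i, j), the step at which that cell was added to P.
  Insert 6 (step 1): P = [6];  Q = [1]
  Insert 7 (step 2): P = [6, 7];  Q = [1, 2]
  Insert 4 (step 3): P = [4, 7] / [6];  Q = [1, 2] / [3]
  Insert 3 (step 4): P = [3, 7] / [4] / [6];  Q = [1, 2] / [3] / [4]
  Insert 1 (step 5): P = [1, 7] / [3] / [4] / [6];  Q = [1, 2] / [3] / [4] / [5]
  Insert 2 (step 6): P = [1, 2] / [3, 7] / [4] / [6];  Q = [1, 2] / [3, 6] / [4] / [5]
  Insert 5 (step 7): P = [1, 2, 5] / [3, 7] / [4] / [6];  Q = [1, 2, 7] / [3, 6] / [4] / [5]
  Insert 9 (step 8): P = [1, 2, 5, 9] / [3, 7] / [4] / [6];  Q = [1, 2, 7, 8] / [3, 6] / [4] / [5]
  Insert 8 (step 9): P = [1, 2, 5, 8] / [3, 7, 9] / [4] / [6];  Q = [1, 2, 7, 8] / [3, 6, 9] / [4] / [5]
Final shape: (4, 3, 1, 1).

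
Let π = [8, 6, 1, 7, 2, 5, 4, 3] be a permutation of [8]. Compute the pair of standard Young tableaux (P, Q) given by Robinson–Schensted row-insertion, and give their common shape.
P = [1, 2, 3] / [4, 7] / [5] / [6] / [8];  Q = [1, 4, 6] / [2, 5] / [3] / [7] / [8];  common shape = (3, 2, 1, 1, 1)

Row-insert the values π_1, π_2, … into P one at a time, bumping the leftmost entry strictly greater than the inserted value down to the next row. The recording tableau Q records, in position (i, j), the step at which that cell was added to P.
  Insert 8 (step 1): P = [8];  Q = [1]
  Insert 6 (step 2): P = [6] / [8];  Q = [1] / [2]
  Insert 1 (step 3): P = [1] / [6] / [8];  Q = [1] / [2] / [3]
  Insert 7 (step 4): P = [1, 7] / [6] / [8];  Q = [1, 4] / [2] / [3]
  Insert 2 (step 5): P = [1, 2] / [6, 7] / [8];  Q = [1, 4] / [2, 5] / [3]
  Insert 5 (step 6): P = [1, 2, 5] / [6, 7] / [8];  Q = [1, 4, 6] / [2, 5] / [3]
  Insert 4 (step 7): P = [1, 2, 4] / [5, 7] / [6] / [8];  Q = [1, 4, 6] / [2, 5] / [3] / [7]
  Insert 3 (step 8): P = [1, 2, 3] / [4, 7] / [5] / [6] / [8];  Q = [1, 4, 6] / [2, 5] / [3] / [7] / [8]
Final shape: (3, 2, 1, 1, 1).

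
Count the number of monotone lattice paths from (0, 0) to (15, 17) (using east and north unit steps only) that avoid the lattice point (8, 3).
Number of paths = 546536520

Total paths from (0, 0) to (15, 17): C(32, 15) = 565722720. Paths through (8, 3): (paths (0, 0) → (8, 3)) × (paths (8, 3) → (15, 17)) = C(11, 8) · C(21, 7) = 165 · 116280 = 19186200. Avoidance count = 565722720 − 19186200 = 546536520.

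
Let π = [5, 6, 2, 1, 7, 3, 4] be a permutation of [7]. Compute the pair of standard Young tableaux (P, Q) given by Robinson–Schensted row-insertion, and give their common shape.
P = [1, 3, 4] / [2, 6, 7] / [5];  Q = [1, 2, 5] / [3, 6, 7] / [4];  common shape = (3, 3, 1)

Row-insert the values π_1, π_2, … into P one at a time, bumping the leftmost entry strictly greater than the inserted value down to the next row. The recording tableau Q records, in position (i, j), the step at which that cell was added to P.
  Insert 5 (step 1): P = [5];  Q = [1]
  Insert 6 (step 2): P = [5, 6];  Q = [1, 2]
  Insert 2 (step 3): P = [2, 6] / [5];  Q = [1, 2] / [3]
  Insert 1 (step 4): P = [1, 6] / [2] / [5];  Q = [1, 2] / [3] / [4]
  Insert 7 (step 5): P = [1, 6, 7] / [2] / [5];  Q = [1, 2, 5] / [3] / [4]
  Insert 3 (step 6): P = [1, 3, 7] / [2, 6] / [5];  Q = [1, 2, 5] / [3, 6] / [4]
  Insert 4 (step 7): P = [1, 3, 4] / [2, 6, 7] / [5];  Q = [1, 2, 5] / [3, 6, 7] / [4]
Final shape: (3, 3, 1).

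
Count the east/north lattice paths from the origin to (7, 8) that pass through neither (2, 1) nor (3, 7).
Number of paths = 3564

Inclusion–exclusion. Total paths: C(15, 7) = 6435. Through P₁: C(3, 2)·C(12, 5) = 2376. Through P₂: C(10, 3)·C(5, 4) = 600. Since P₁ is strictly southwest of P₂, a monotone path through both must visit P₁ then P₂; paths through both = C(3, 2)·C(7, 1)·C(5, 4) = 105. Avoid both = 6435 − 2376 − 600 + 105 = 3564.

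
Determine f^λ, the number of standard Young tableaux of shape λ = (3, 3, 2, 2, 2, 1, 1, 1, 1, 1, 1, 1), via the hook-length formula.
# SYT of shape (3, 3, 2, 2, 2, 1, 1, 1, 1, 1, 1, 1) = 372096

Hook-length formula: f^λ = n! / Π hook(c), product over all cells c of the Young diagram. For λ = (3, 3, 2, 2, 2, 1, 1, 1, 1, 1, 1, 1), n = 19 boxes. Hook lengths by row (left-to-right, top-to-bottom): [14, 6, 2]; [13, 5, 1]; [11, 3]; [10, 2]; [9, 1]; [7]; [6]; [5]; [4]; [3]; [2]; [1]. Product of hooks = 326918592000. So f^λ = 19! / 326918592000 = 121645100408832000 / 326918592000 = 372096.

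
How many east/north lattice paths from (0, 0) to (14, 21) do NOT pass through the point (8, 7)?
Number of paths = 2070538800

Total paths from (0, 0) to (14, 21): C(35, 14) = 2319959400. Paths through (8, 7): (paths (0, 0) → (8, 7)) × (paths (8, 7) → (14, 21)) = C(15, 8) · C(20, 6) = 6435 · 38760 = 249420600. Avoidance count = 2319959400 − 249420600 = 2070538800.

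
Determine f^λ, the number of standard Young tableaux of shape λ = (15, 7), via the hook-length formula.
# SYT of shape (15, 7) = 95931

Hook-length formula: f^λ = n! / Π hook(c), product over all cells c of the Young diagram. For λ = (15, 7), n = 22 boxes. Hook lengths by row (left-to-right, top-to-bottom): [16, 15, 14, 13, 12, 11, 10, 8, 7, 6, 5, 4, 3, 2, 1]; [7, 6, 5, 4, 3, 2, 1]. Product of hooks = 11716762337280000. So f^λ = 22! / 11716762337280000 = 1124000727777607680000 / 11716762337280000 = 95931.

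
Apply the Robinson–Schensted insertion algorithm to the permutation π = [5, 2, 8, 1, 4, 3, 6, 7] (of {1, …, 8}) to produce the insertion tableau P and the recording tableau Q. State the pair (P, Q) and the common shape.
P = [1, 3, 6, 7] / [2, 4] / [5, 8];  Q = [1, 3, 7, 8] / [2, 5] / [4, 6];  common shape = (4, 2, 2)

Row-insert the values π_1, π_2, … into P one at a time, bumping the leftmost entry strictly greater than the inserted value down to the next row. The recording tableau Q records, in position (i, j), the step at which that cell was added to P.
  Insert 5 (step 1): P = [5];  Q = [1]
  Insert 2 (step 2): P = [2] / [5];  Q = [1] / [2]
  Insert 8 (step 3): P = [2, 8] / [5];  Q = [1, 3] / [2]
  Insert 1 (step 4): P = [1, 8] / [2] / [5];  Q = [1, 3] / [2] / [4]
  Insert 4 (step 5): P = [1, 4] / [2, 8] / [5];  Q = [1, 3] / [2, 5] / [4]
  Insert 3 (step 6): P = [1, 3] / [2, 4] / [5, 8];  Q = [1, 3] / [2, 5] / [4, 6]
  Insert 6 (step 7): P = [1, 3, 6] / [2, 4] / [5, 8];  Q = [1, 3, 7] / [2, 5] / [4, 6]
  Insert 7 (step 8): P = [1, 3, 6, 7] / [2, 4] / [5, 8];  Q = [1, 3, 7, 8] / [2, 5] / [4, 6]
Final shape: (4, 2, 2).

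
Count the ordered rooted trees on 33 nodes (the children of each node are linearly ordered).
C_32 = 55534064877048198

These ordered rooted trees are counted by the Catalan number C_n = (1/(n + 1)) · C(2n, n). For n = 32: C_32 = (1/33) · C(64, 32) = 1832624140942590534/33 = 55534064877048198.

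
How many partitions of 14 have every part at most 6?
p(14, parts ≤ 6) = 90

Partitions of 14 with all parts ≤ 6: 6+6+2, 6+6+1+1, 6+5+3, 6+5+2+1, 6+5+1+1+1, 6+4+4, 6+4+3+1, 6+4+2+2, 6+4+2+1+1, 6+4+1+1+1+1, 6+3+3+2, 6+3+3+1+1, 6+3+2+2+1, 6+3+2+1+1+1, 6+3+1+1+1+1+1, 6+2+2+2+2, 6+2+2+2+1+1, 6+2+2+1+1+1+1, 6+2+1+1+1+1+1+1, 6+1+1+1+1+1+1+1+1, 5+5+4, 5+5+3+1, 5+5+2+2, 5+5+2+1+1, 5+5+1+1+1+1, 5+4+4+1, 5+4+3+2, 5+4+3+1+1, 5+4+2+2+1, 5+4+2+1+1+1, … (90 total). Count = 90.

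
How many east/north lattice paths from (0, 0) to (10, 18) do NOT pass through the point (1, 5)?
Number of paths = 10138590

Total paths from (0, 0) to (10, 18): C(28, 10) = 13123110. Paths through (1, 5): (paths (0, 0) → (1, 5)) × (paths (1, 5) → (10, 18)) = C(6, 1) · C(22, 9) = 6 · 497420 = 2984520. Avoidance count = 13123110 − 2984520 = 10138590.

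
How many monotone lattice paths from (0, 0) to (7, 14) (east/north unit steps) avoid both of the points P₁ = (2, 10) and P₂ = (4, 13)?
Number of paths = 101084

Inclusion–exclusion. Total paths: C(21, 7) = 116280. Through P₁: C(12, 2)·C(9, 5) = 8316. Through P₂: C(17, 4)·C(4, 3) = 9520. Since P₁ is strictly southwest of P₂, a monotone path through both must visit P₁ then P₂; paths through both = C(12, 2)·C(5, 2)·C(4, 3) = 2640. Avoid both = 116280 − 8316 − 9520 + 2640 = 101084.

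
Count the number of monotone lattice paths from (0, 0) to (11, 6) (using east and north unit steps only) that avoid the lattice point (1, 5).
Number of paths = 12310

Total paths from (0, 0) to (11, 6): C(17, 11) = 12376. Paths through (1, 5): (paths (0, 0) → (1, 5)) × (paths (1, 5) → (11, 6)) = C(6, 1) · C(11, 10) = 6 · 11 = 66. Avoidance count = 12376 − 66 = 12310.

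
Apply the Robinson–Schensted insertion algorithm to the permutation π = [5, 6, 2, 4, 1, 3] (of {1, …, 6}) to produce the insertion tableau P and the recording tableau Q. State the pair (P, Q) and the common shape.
P = [1, 3] / [2, 4] / [5, 6];  Q = [1, 2] / [3, 4] / [5, 6];  common shape = (2, 2, 2)

Row-insert the values π_1, π_2, … into P one at a time, bumping the leftmost entry strictly greater than the inserted value down to the next row. The recording tableau Q records, in position (i, j), the step at which that cell was added to P.
  Insert 5 (step 1): P = [5];  Q = [1]
  Insert 6 (step 2): P = [5, 6];  Q = [1, 2]
  Insert 2 (step 3): P = [2, 6] / [5];  Q = [1, 2] / [3]
  Insert 4 (step 4): P = [2, 4] / [5, 6];  Q = [1, 2] / [3, 4]
  Insert 1 (step 5): P = [1, 4] / [2, 6] / [5];  Q = [1, 2] / [3, 4] / [5]
  Insert 3 (step 6): P = [1, 3] / [2, 4] / [5, 6];  Q = [1, 2] / [3, 4] / [5, 6]
Final shape: (2, 2, 2).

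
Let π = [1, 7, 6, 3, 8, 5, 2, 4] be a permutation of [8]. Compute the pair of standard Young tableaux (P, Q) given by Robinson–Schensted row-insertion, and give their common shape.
P = [1, 2, 4] / [3, 5] / [6, 8] / [7];  Q = [1, 2, 5] / [3, 6] / [4, 8] / [7];  common shape = (3, 2, 2, 1)

Row-insert the values π_1, π_2, … into P one at a time, bumping the leftmost entry strictly greater than the inserted value down to the next row. The recording tableau Q records, in position (i, j), the step at which that cell was added to P.
  Insert 1 (step 1): P = [1];  Q = [1]
  Insert 7 (step 2): P = [1, 7];  Q = [1, 2]
  Insert 6 (step 3): P = [1, 6] / [7];  Q = [1, 2] / [3]
  Insert 3 (step 4): P = [1, 3] / [6] / [7];  Q = [1, 2] / [3] / [4]
  Insert 8 (step 5): P = [1, 3, 8] / [6] / [7];  Q = [1, 2, 5] / [3] / [4]
  Insert 5 (step 6): P = [1, 3, 5] / [6, 8] / [7];  Q = [1, 2, 5] / [3, 6] / [4]
  Insert 2 (step 7): P = [1, 2, 5] / [3, 8] / [6] / [7];  Q = [1, 2, 5] / [3, 6] / [4] / [7]
  Insert 4 (step 8): P = [1, 2, 4] / [3, 5] / [6, 8] / [7];  Q = [1, 2, 5] / [3, 6] / [4, 8] / [7]
Final shape: (3, 2, 2, 1).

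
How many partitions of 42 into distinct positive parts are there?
q(42) = 1426

A partition into distinct parts is a strictly decreasing sequence summing to n. The recurrence d(n, m) = d(n, m−1) + d(n−m, m−1) (use part m at most once) with q(n) = d(n, n) gives q(42) = 1426. (Euler's theorem: # distinct-part partitions = # odd-part partitions.)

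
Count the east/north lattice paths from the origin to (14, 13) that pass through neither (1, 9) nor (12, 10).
Number of paths = 13569240

Inclusion–exclusion. Total paths: C(27, 14) = 20058300. Through P₁: C(10, 1)·C(17, 13) = 23800. Through P₂: C(22, 12)·C(5, 2) = 6466460. Since P₁ is strictly southwest of P₂, a monotone path through both must visit P₁ then P₂; paths through both = C(10, 1)·C(12, 11)·C(5, 2) = 1200. Avoid both = 20058300 − 23800 − 6466460 + 1200 = 13569240.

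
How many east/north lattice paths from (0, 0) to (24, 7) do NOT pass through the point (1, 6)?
Number of paths = 2629407

Total paths from (0, 0) to (24, 7): C(31, 24) = 2629575. Paths through (1, 6): (paths (0, 0) → (1, 6)) × (paths (1, 6) → (24, 7)) = C(7, 1) · C(24, 23) = 7 · 24 = 168. Avoidance count = 2629575 − 168 = 2629407.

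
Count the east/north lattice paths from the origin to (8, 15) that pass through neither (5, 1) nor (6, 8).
Number of paths = 379854

Inclusion–exclusion. Total paths: C(23, 8) = 490314. Through P₁: C(6, 5)·C(17, 3) = 4080. Through P₂: C(14, 6)·C(9, 2) = 108108. Since P₁ is strictly southwest of P₂, a monotone path through both must visit P₁ then P₂; paths through both = C(6, 5)·C(8, 1)·C(9, 2) = 1728. Avoid both = 490314 − 4080 − 108108 + 1728 = 379854.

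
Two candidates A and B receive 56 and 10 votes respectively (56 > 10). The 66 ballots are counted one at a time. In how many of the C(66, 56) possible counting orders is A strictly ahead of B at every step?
Strict-lead orderings = 147047049448

Total orderings of the 66 votes with 56 for A: C(66, 56) = 210980549208. By the Bertrand ballot formula (Cycle Lemma / reflection principle), the number of orderings in which A is strictly ahead of B throughout is (p − q)/(p + q) · C(p + q, p) = (56 − 10)/(56 + 10) · 210980549208 = 147047049448.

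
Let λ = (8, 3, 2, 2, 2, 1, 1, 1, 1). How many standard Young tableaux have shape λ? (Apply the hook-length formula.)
# SYT of shape (8, 3, 2, 2, 2, 1, 1, 1, 1) = 142849980

Hook-length formula: f^λ = n! / Π hook(c), product over all cells c of the Young diagram. For λ = (8, 3, 2, 2, 2, 1, 1, 1, 1), n = 21 boxes. Hook lengths by row (left-to-right, top-to-bottom): [16, 11, 7, 5, 4, 3, 2, 1]; [10, 5, 1]; [8, 3]; [7, 2]; [6, 1]; [4]; [3]; [2]; [1]. Product of hooks = 357654528000. So f^λ = 21! / 357654528000 = 51090942171709440000 / 357654528000 = 142849980.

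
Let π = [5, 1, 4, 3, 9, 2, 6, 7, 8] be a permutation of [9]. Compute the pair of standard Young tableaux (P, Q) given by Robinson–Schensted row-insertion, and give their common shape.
P = [1, 2, 6, 7, 8] / [3, 9] / [4] / [5];  Q = [1, 3, 5, 8, 9] / [2, 7] / [4] / [6];  common shape = (5, 2, 1, 1)

Row-insert the values π_1, π_2, … into P one at a time, bumping the leftmost entry strictly greater than the inserted value down to the next row. The recording tableau Q records, in position (i, j), the step at which that cell was added to P.
  Insert 5 (step 1): P = [5];  Q = [1]
  Insert 1 (step 2): P = [1] / [5];  Q = [1] / [2]
  Insert 4 (step 3): P = [1, 4] / [5];  Q = [1, 3] / [2]
  Insert 3 (step 4): P = [1, 3] / [4] / [5];  Q = [1, 3] / [2] / [4]
  Insert 9 (step 5): P = [1, 3, 9] / [4] / [5];  Q = [1, 3, 5] / [2] / [4]
  Insert 2 (step 6): P = [1, 2, 9] / [3] / [4] / [5];  Q = [1, 3, 5] / [2] / [4] / [6]
  Insert 6 (step 7): P = [1, 2, 6] / [3, 9] / [4] / [5];  Q = [1, 3, 5] / [2, 7] / [4] / [6]
  Insert 7 (step 8): P = [1, 2, 6, 7] / [3, 9] / [4] / [5];  Q = [1, 3, 5, 8] / [2, 7] / [4] / [6]
  Insert 8 (step 9): P = [1, 2, 6, 7, 8] / [3, 9] / [4] / [5];  Q = [1, 3, 5, 8, 9] / [2, 7] / [4] / [6]
Final shape: (5, 2, 1, 1).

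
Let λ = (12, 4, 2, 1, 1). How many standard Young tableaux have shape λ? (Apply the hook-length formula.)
# SYT of shape (12, 4, 2, 1, 1) = 5886675

Hook-length formula: f^λ = n! / Π hook(c), product over all cells c of the Young diagram. For λ = (12, 4, 2, 1, 1), n = 20 boxes. Hook lengths by row (left-to-right, top-to-bottom): [16, 13, 11, 10, 8, 7, 6, 5, 4, 3, 2, 1]; [7, 4, 2, 1]; [4, 1]; [2]; [1]. Product of hooks = 413289676800. So f^λ = 20! / 413289676800 = 2432902008176640000 / 413289676800 = 5886675.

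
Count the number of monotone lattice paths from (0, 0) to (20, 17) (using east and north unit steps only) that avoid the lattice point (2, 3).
Number of paths = 11191012710

Total paths from (0, 0) to (20, 17): C(37, 20) = 15905368710. Paths through (2, 3): (paths (0, 0) → (2, 3)) × (paths (2, 3) → (20, 17)) = C(5, 2) · C(32, 18) = 10 · 471435600 = 4714356000. Avoidance count = 15905368710 − 4714356000 = 11191012710.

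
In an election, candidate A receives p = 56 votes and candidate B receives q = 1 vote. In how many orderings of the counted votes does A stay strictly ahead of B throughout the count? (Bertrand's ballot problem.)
Strict-lead orderings = 55

Total orderings of the 57 votes with 56 for A: C(57, 56) = 57. By the Bertrand ballot formula (Cycle Lemma / reflection principle), the number of orderings in which A is strictly ahead of B throughout is (p − q)/(p + q) · C(p + q, p) = (56 − 1)/(56 + 1) · 57 = 55.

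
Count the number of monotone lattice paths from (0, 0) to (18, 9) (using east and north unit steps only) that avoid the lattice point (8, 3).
Number of paths = 3365505

Total paths from (0, 0) to (18, 9): C(27, 18) = 4686825. Paths through (8, 3): (paths (0, 0) → (8, 3)) × (paths (8, 3) → (18, 9)) = C(11, 8) · C(16, 10) = 165 · 8008 = 1321320. Avoidance count = 4686825 − 1321320 = 3365505.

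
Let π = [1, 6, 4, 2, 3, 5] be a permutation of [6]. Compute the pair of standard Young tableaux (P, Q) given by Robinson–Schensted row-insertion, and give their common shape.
P = [1, 2, 3, 5] / [4] / [6];  Q = [1, 2, 5, 6] / [3] / [4];  common shape = (4, 1, 1)

Row-insert the values π_1, π_2, … into P one at a time, bumping the leftmost entry strictly greater than the inserted value down to the next row. The recording tableau Q records, in position (i, j), the step at which that cell was added to P.
  Insert 1 (step 1): P = [1];  Q = [1]
  Insert 6 (step 2): P = [1, 6];  Q = [1, 2]
  Insert 4 (step 3): P = [1, 4] / [6];  Q = [1, 2] / [3]
  Insert 2 (step 4): P = [1, 2] / [4] / [6];  Q = [1, 2] / [3] / [4]
  Insert 3 (step 5): P = [1, 2, 3] / [4] / [6];  Q = [1, 2, 5] / [3] / [4]
  Insert 5 (step 6): P = [1, 2, 3, 5] / [4] / [6];  Q = [1, 2, 5, 6] / [3] / [4]
Final shape: (4, 1, 1).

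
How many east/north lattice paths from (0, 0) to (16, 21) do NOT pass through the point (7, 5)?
Number of paths = 11257738470

Total paths from (0, 0) to (16, 21): C(37, 16) = 12875774670. Paths through (7, 5): (paths (0, 0) → (7, 5)) × (paths (7, 5) → (16, 21)) = C(12, 7) · C(25, 9) = 792 · 2042975 = 1618036200. Avoidance count = 12875774670 − 1618036200 = 11257738470.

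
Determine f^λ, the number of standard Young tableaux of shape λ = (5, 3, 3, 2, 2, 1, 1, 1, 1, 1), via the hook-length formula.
# SYT of shape (5, 3, 3, 2, 2, 1, 1, 1, 1, 1) = 36732852

Hook-length formula: f^λ = n! / Π hook(c), product over all cells c of the Young diagram. For λ = (5, 3, 3, 2, 2, 1, 1, 1, 1, 1), n = 20 boxes. Hook lengths by row (left-to-right, top-to-bottom): [14, 8, 5, 2, 1]; [11, 5, 2]; [10, 4, 1]; [8, 2]; [7, 1]; [5]; [4]; [3]; [2]; [1]. Product of hooks = 66232320000. So f^λ = 20! / 66232320000 = 2432902008176640000 / 66232320000 = 36732852.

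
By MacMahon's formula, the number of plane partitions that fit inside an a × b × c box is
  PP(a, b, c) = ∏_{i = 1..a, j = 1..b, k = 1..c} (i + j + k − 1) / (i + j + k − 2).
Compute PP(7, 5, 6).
PP(7, 5, 6) = 739309710568

Evaluate the triple product over i = 1..7, j = 1..5, k = 1..6. The factors are (2/1) · (3/2) · (4/3) · (5/4) · (6/5) · (7/6) · (3/2) · (4/3) · … (210 factors total). The numerators and denominators telescope so the product is an integer; carrying out the multiplication exactly gives PP(7, 5, 6) = 739309710568.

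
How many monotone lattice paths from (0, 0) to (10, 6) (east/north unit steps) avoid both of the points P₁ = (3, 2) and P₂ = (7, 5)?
Number of paths = 2940

Inclusion–exclusion. Total paths: C(16, 10) = 8008. Through P₁: C(5, 3)·C(11, 7) = 3300. Through P₂: C(12, 7)·C(4, 3) = 3168. Since P₁ is strictly southwest of P₂, a monotone path through both must visit P₁ then P₂; paths through both = C(5, 3)·C(7, 4)·C(4, 3) = 1400. Avoid both = 8008 − 3300 − 3168 + 1400 = 2940.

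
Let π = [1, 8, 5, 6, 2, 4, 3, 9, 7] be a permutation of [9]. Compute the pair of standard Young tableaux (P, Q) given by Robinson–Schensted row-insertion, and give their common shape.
P = [1, 2, 3, 7] / [4, 6, 9] / [5] / [8];  Q = [1, 2, 4, 8] / [3, 6, 9] / [5] / [7];  common shape = (4, 3, 1, 1)

Row-insert the values π_1, π_2, … into P one at a time, bumping the leftmost entry strictly greater than the inserted value down to the next row. The recording tableau Q records, in position (i, j), the step at which that cell was added to P.
  Insert 1 (step 1): P = [1];  Q = [1]
  Insert 8 (step 2): P = [1, 8];  Q = [1, 2]
  Insert 5 (step 3): P = [1, 5] / [8];  Q = [1, 2] / [3]
  Insert 6 (step 4): P = [1, 5, 6] / [8];  Q = [1, 2, 4] / [3]
  Insert 2 (step 5): P = [1, 2, 6] / [5] / [8];  Q = [1, 2, 4] / [3] / [5]
  Insert 4 (step 6): P = [1, 2, 4] / [5, 6] / [8];  Q = [1, 2, 4] / [3, 6] / [5]
  Insert 3 (step 7): P = [1, 2, 3] / [4, 6] / [5] / [8];  Q = [1, 2, 4] / [3, 6] / [5] / [7]
  Insert 9 (step 8): P = [1, 2, 3, 9] / [4, 6] / [5] / [8];  Q = [1, 2, 4, 8] / [3, 6] / [5] / [7]
  Insert 7 (step 9): P = [1, 2, 3, 7] / [4, 6, 9] / [5] / [8];  Q = [1, 2, 4, 8] / [3, 6, 9] / [5] / [7]
Final shape: (4, 3, 1, 1).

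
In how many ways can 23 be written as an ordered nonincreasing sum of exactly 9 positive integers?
p(23, 9 parts) = 123

Partitions of n into exactly k parts are in bijection with partitions of n − k into at most k parts (subtract 1 from each part). So p(23, exactly 9) = p(14, parts ≤ 9). Computing via the recurrence p(m, j) = p(m, j−1) + p(m−j, j) gives 123.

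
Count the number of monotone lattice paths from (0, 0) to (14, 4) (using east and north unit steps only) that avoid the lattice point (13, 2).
Number of paths = 2745

Total paths from (0, 0) to (14, 4): C(18, 14) = 3060. Paths through (13, 2): (paths (0, 0) → (13, 2)) × (paths (13, 2) → (14, 4)) = C(15, 13) · C(3, 1) = 105 · 3 = 315. Avoidance count = 3060 − 315 = 2745.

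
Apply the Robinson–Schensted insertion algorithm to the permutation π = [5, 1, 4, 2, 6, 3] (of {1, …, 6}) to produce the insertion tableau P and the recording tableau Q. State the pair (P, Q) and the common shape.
P = [1, 2, 3] / [4, 6] / [5];  Q = [1, 3, 5] / [2, 6] / [4];  common shape = (3, 2, 1)

Row-insert the values π_1, π_2, … into P one at a time, bumping the leftmost entry strictly greater than the inserted value down to the next row. The recording tableau Q records, in position (i, j), the step at which that cell was added to P.
  Insert 5 (step 1): P = [5];  Q = [1]
  Insert 1 (step 2): P = [1] / [5];  Q = [1] / [2]
  Insert 4 (step 3): P = [1, 4] / [5];  Q = [1, 3] / [2]
  Insert 2 (step 4): P = [1, 2] / [4] / [5];  Q = [1, 3] / [2] / [4]
  Insert 6 (step 5): P = [1, 2, 6] / [4] / [5];  Q = [1, 3, 5] / [2] / [4]
  Insert 3 (step 6): P = [1, 2, 3] / [4, 6] / [5];  Q = [1, 3, 5] / [2, 6] / [4]
Final shape: (3, 2, 1).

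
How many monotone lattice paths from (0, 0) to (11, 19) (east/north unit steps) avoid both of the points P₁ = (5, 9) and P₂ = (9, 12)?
Number of paths = 30536324

Inclusion–exclusion. Total paths: C(30, 11) = 54627300. Through P₁: C(14, 5)·C(16, 6) = 16032016. Through P₂: C(21, 9)·C(9, 2) = 10581480. Since P₁ is strictly southwest of P₂, a monotone path through both must visit P₁ then P₂; paths through both = C(14, 5)·C(7, 4)·C(9, 2) = 2522520. Avoid both = 54627300 − 16032016 − 10581480 + 2522520 = 30536324.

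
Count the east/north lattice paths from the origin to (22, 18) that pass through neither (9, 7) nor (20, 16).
Number of paths = 52505916180

Inclusion–exclusion. Total paths: C(40, 22) = 113380261800. Through P₁: C(16, 9)·C(24, 13) = 28555887360. Through P₂: C(36, 20)·C(4, 2) = 43847232660. Since P₁ is strictly southwest of P₂, a monotone path through both must visit P₁ then P₂; paths through both = C(16, 9)·C(20, 11)·C(4, 2) = 11528774400. Avoid both = 113380261800 − 28555887360 − 43847232660 + 11528774400 = 52505916180.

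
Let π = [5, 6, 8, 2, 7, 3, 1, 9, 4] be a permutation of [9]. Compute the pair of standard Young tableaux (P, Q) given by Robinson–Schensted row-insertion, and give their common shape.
P = [1, 3, 4, 9] / [2, 6, 7] / [5] / [8];  Q = [1, 2, 3, 8] / [4, 5, 9] / [6] / [7];  common shape = (4, 3, 1, 1)

Row-insert the values π_1, π_2, … into P one at a time, bumping the leftmost entry strictly greater than the inserted value down to the next row. The recording tableau Q records, in position (i, j), the step at which that cell was added to P.
  Insert 5 (step 1): P = [5];  Q = [1]
  Insert 6 (step 2): P = [5, 6];  Q = [1, 2]
  Insert 8 (step 3): P = [5, 6, 8];  Q = [1, 2, 3]
  Insert 2 (step 4): P = [2, 6, 8] / [5];  Q = [1, 2, 3] / [4]
  Insert 7 (step 5): P = [2, 6, 7] / [5, 8];  Q = [1, 2, 3] / [4, 5]
  Insert 3 (step 6): P = [2, 3, 7] / [5, 6] / [8];  Q = [1, 2, 3] / [4, 5] / [6]
  Insert 1 (step 7): P = [1, 3, 7] / [2, 6] / [5] / [8];  Q = [1, 2, 3] / [4, 5] / [6] / [7]
  Insert 9 (step 8): P = [1, 3, 7, 9] / [2, 6] / [5] / [8];  Q = [1, 2, 3, 8] / [4, 5] / [6] / [7]
  Insert 4 (step 9): P = [1, 3, 4, 9] / [2, 6, 7] / [5] / [8];  Q = [1, 2, 3, 8] / [4, 5, 9] / [6] / [7]
Final shape: (4, 3, 1, 1).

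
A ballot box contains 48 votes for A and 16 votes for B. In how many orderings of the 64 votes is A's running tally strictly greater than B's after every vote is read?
Strict-lead orderings = 244263468539790

Total orderings of the 64 votes with 48 for A: C(64, 48) = 488526937079580. By the Bertrand ballot formula (Cycle Lemma / reflection principle), the number of orderings in which A is strictly ahead of B throughout is (p − q)/(p + q) · C(p + q, p) = (48 − 16)/(48 + 16) · 488526937079580 = 244263468539790.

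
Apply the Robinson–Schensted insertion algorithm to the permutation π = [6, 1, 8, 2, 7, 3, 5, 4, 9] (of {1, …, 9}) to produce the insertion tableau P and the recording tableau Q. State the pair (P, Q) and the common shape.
P = [1, 2, 3, 4, 9] / [5, 7] / [6] / [8];  Q = [1, 3, 5, 7, 9] / [2, 4] / [6] / [8];  common shape = (5, 2, 1, 1)

Row-insert the values π_1, π_2, … into P one at a time, bumping the leftmost entry strictly greater than the inserted value down to the next row. The recording tableau Q records, in position (i, j), the step at which that cell was added to P.
  Insert 6 (step 1): P = [6];  Q = [1]
  Insert 1 (step 2): P = [1] / [6];  Q = [1] / [2]
  Insert 8 (step 3): P = [1, 8] / [6];  Q = [1, 3] / [2]
  Insert 2 (step 4): P = [1, 2] / [6, 8];  Q = [1, 3] / [2, 4]
  Insert 7 (step 5): P = [1, 2, 7] / [6, 8];  Q = [1, 3, 5] / [2, 4]
  Insert 3 (step 6): P = [1, 2, 3] / [6, 7] / [8];  Q = [1, 3, 5] / [2, 4] / [6]
  Insert 5 (step 7): P = [1, 2, 3, 5] / [6, 7] / [8];  Q = [1, 3, 5, 7] / [2, 4] / [6]
  Insert 4 (step 8): P = [1, 2, 3, 4] / [5, 7] / [6] / [8];  Q = [1, 3, 5, 7] / [2, 4] / [6] / [8]
  Insert 9 (step 9): P = [1, 2, 3, 4, 9] / [5, 7] / [6] / [8];  Q = [1, 3, 5, 7, 9] / [2, 4] / [6] / [8]
Final shape: (5, 2, 1, 1).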